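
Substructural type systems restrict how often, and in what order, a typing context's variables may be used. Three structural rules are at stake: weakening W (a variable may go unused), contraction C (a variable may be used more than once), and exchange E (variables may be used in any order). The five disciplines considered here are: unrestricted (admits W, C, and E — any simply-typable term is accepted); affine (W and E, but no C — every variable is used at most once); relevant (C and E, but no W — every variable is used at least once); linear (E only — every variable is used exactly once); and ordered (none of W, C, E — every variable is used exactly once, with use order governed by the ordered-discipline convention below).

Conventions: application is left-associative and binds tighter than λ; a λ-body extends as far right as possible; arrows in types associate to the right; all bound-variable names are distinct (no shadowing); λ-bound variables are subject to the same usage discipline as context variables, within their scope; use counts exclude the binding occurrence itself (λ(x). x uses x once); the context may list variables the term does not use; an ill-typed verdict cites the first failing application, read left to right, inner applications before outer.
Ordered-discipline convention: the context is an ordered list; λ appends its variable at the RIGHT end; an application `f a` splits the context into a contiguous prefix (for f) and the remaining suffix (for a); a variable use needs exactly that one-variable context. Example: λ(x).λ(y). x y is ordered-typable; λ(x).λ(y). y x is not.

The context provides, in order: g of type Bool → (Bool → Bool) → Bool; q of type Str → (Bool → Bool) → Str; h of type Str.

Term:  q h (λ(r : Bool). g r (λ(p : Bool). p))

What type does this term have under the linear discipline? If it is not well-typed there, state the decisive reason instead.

term : Str
use counts: g=1, q=1, h=1, r (λ-bound)=1, p (λ-bound)=1
uses in reading order: q, h, g, r, p
typing: well-typed — term : Str
across the five disciplines: ordered ✗ · linear ✓ · affine ✓ · relevant ✓ · unrestricted ✓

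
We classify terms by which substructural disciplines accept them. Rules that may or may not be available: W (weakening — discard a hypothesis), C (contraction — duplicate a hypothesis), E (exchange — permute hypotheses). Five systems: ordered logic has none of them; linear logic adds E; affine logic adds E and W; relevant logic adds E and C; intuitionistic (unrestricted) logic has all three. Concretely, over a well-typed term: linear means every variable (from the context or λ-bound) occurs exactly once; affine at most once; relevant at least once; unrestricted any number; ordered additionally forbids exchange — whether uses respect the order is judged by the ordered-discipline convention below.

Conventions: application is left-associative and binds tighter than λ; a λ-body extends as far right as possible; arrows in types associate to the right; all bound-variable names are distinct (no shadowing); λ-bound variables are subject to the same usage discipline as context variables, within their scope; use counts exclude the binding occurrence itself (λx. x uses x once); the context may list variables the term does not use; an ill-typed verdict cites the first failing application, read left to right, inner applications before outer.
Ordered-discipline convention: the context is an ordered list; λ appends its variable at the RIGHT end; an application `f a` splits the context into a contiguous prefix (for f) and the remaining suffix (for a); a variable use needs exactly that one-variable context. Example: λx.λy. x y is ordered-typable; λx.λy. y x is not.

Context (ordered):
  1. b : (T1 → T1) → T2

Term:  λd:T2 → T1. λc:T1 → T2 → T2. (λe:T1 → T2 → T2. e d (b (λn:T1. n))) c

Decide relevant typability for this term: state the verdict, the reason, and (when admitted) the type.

no — the type mismatch rejects it
variable uses: b: 1, d [bound]: 1, c [bound]: 1, e [bound]: 1, n [bound]: 1
left-to-right use order: e, d, b, n, c
typing: ill-typed: an argument T2 → T1 mismatches the expected T1
summary: ordered ✗ · linear ✗ · affine ✗ · relevant ✗ · unrestricted ✗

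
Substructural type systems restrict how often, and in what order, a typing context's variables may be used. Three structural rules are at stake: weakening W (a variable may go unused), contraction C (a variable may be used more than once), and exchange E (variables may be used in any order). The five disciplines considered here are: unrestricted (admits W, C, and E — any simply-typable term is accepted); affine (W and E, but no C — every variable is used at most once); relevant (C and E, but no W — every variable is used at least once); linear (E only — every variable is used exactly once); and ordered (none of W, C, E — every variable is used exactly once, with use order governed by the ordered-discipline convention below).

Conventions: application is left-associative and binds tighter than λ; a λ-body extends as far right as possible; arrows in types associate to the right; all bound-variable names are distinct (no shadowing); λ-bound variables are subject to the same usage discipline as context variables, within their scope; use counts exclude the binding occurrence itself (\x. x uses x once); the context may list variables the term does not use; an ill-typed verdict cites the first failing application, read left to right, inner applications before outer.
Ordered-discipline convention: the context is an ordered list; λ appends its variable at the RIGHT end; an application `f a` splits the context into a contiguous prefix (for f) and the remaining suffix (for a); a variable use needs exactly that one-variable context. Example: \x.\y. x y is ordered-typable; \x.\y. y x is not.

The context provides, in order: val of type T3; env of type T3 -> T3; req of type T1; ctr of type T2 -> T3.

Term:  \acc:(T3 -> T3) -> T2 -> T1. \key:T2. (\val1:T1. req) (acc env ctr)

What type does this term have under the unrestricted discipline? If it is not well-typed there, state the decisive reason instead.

not well-typed under unrestricted — a type mismatch blocks all five
use counts: val: 0×; env: 1×; req: 1×; ctr: 1×; acc (λ-bound): 1×; key (λ-bound): 0×; val1 (λ-bound): 0×
left-to-right use order: req, acc, env, ctr
typing: ill-typed: an application expects T2 but receives T2 -> T3
all disciplines: ordered ✗; linear ✗; affine ✗; relevant ✗; unrestricted ✗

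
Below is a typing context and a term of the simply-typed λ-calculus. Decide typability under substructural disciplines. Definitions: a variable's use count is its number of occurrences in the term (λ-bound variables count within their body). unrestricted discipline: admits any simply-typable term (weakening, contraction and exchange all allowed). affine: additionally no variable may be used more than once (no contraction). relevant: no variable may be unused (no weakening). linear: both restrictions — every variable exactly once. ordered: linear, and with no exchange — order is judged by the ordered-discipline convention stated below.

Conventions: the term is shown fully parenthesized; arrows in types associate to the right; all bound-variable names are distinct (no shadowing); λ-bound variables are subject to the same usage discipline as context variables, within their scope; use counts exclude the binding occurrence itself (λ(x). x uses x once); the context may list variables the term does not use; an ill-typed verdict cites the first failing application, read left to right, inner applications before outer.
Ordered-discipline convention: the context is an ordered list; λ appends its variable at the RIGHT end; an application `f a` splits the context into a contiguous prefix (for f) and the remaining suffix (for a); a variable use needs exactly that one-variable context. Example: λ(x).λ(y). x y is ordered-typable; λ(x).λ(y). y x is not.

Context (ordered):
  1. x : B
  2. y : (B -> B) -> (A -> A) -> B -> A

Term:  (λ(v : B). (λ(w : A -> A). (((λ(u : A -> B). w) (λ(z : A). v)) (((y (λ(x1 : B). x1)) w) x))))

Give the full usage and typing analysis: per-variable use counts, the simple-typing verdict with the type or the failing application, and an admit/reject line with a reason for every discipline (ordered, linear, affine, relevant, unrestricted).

usage: x: 1; y: 1; v [bound]: 1; w [bound]: 2; u [bound]: 0; z [bound]: 0; x1 [bound]: 1
order of uses: w, v, y, x1, w, x
typing: ✓ — B -> (A -> A) -> A
ordered: ✗, repeated use of w ×2; unused: u, z — weakening required
linear: ✗, repeated use of w ×2; unused: u, z — weakening required
affine: ✗, repeated use of w ×2
relevant: ✗, unused: u, z — weakening required
unrestricted: ✓, simply typable at B -> (A -> A) -> A; W, C, E all held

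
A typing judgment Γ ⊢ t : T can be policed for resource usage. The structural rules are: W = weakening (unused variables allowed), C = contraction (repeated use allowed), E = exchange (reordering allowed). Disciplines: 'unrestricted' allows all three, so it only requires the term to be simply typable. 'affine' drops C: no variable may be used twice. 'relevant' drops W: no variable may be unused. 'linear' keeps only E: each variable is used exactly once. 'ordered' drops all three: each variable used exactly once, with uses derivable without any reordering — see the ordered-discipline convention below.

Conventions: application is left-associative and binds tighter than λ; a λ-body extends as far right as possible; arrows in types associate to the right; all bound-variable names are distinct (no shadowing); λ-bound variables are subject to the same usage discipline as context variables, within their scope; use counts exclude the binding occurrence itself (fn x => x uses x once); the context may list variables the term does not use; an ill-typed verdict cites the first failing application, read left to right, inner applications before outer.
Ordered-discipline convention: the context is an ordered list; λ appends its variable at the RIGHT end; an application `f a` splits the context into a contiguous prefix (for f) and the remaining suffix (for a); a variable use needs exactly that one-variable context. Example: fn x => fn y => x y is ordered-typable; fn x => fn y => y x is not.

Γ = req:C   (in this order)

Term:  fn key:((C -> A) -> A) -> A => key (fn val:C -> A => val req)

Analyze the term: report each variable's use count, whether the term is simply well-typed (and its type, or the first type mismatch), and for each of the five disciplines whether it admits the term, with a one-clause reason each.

use counts: req: 1, key (bound): 1, val (bound): 1
left-to-right use order: key, val, req
typing: the term checks, with type (((C -> A) -> A) -> A) -> A
ordered ✗ (no contiguous prefix/suffix split fits key, val, req)
linear ✓ (each of req, key, val used exactly once)
affine ✓ (no duplicate uses among req, key, val)
relevant ✓ (at least one use each (req, key, val))
unrestricted ✓ (typability at (((C -> A) -> A) -> A) -> A is all that's needed)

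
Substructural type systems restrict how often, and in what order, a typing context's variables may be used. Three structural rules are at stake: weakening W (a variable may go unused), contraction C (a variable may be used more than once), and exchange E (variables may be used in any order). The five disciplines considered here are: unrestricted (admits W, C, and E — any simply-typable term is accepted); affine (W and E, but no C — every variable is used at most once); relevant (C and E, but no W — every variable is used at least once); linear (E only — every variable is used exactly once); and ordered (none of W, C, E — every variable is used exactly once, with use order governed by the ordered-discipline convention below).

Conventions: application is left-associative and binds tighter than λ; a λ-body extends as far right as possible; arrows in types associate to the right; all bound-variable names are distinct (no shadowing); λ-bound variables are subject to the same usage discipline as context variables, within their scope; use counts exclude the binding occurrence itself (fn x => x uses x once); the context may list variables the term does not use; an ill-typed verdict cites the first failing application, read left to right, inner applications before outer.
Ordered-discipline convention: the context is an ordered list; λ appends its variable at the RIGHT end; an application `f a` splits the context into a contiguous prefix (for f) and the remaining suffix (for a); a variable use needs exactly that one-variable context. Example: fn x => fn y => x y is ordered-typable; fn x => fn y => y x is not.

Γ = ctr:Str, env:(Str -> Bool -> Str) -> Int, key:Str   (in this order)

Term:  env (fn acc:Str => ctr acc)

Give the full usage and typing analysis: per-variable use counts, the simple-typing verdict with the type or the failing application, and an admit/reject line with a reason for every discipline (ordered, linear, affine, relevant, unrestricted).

variable uses: ctr ×1, env ×1, key ×0, acc (bound) ×1
uses in reading order: env, ctr, acc
typing: ill-typed: non-function type Str applied to an argument
ordered: ✗ — fails simple typing
linear: ✗ — a type mismatch blocks all five
affine: ✗ — the type mismatch rejects it
relevant: ✗ — not simply typable
unrestricted: ✗ — fails simple typing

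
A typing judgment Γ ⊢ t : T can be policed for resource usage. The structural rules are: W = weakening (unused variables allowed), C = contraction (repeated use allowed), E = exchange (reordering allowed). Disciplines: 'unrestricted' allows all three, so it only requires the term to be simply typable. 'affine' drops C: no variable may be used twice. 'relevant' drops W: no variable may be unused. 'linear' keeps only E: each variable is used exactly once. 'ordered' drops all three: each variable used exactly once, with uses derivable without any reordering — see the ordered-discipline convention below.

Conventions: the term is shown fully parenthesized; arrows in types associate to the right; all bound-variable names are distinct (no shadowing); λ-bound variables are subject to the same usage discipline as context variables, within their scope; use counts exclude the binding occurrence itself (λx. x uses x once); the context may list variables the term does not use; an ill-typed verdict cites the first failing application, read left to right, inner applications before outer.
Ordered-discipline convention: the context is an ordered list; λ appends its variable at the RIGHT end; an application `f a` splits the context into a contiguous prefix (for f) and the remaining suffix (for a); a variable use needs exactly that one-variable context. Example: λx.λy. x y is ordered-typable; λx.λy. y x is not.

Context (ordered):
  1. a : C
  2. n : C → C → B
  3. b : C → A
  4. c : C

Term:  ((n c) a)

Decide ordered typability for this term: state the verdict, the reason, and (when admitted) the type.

no — b left unused
counts: a: 1×, n: 1×, b: 0×, c: 1×
use order (left to right): n, c, a
typing: the term checks, with type B
all disciplines: ordered ✗; linear ✗; affine ✓; relevant ✗; unrestricted ✓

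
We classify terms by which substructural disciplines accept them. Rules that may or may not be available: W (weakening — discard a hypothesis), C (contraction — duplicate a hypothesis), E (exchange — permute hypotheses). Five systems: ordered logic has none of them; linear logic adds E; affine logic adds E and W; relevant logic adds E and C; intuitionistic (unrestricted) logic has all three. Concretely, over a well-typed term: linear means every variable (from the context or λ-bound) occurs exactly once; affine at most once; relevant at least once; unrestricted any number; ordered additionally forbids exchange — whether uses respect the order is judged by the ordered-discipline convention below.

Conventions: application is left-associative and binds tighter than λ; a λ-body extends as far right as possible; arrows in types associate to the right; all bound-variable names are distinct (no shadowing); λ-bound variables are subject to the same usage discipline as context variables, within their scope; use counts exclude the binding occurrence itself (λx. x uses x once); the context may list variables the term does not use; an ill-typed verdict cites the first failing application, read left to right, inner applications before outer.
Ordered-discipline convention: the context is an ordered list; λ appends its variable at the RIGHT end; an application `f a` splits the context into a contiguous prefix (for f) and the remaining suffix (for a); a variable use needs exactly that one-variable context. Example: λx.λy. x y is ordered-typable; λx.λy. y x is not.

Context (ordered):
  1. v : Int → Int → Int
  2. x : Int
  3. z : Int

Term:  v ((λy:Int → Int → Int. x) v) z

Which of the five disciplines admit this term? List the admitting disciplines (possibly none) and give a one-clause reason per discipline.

admitting disciplines: unrestricted
use counts: v ×2, x ×1, z ×1, y [bound] ×0
order of uses: v, x, v, z
typing: ✓ — Int
ordered ✗ (repeated use of v ×2; unused: y — weakening required)
linear ✗ (repeated use of v ×2; unused: y — weakening required)
affine ✗ (repeated use of v ×2)
relevant ✗ (unused: y — weakening required)
unrestricted ✓ (simply typable at Int; W, C, E all held)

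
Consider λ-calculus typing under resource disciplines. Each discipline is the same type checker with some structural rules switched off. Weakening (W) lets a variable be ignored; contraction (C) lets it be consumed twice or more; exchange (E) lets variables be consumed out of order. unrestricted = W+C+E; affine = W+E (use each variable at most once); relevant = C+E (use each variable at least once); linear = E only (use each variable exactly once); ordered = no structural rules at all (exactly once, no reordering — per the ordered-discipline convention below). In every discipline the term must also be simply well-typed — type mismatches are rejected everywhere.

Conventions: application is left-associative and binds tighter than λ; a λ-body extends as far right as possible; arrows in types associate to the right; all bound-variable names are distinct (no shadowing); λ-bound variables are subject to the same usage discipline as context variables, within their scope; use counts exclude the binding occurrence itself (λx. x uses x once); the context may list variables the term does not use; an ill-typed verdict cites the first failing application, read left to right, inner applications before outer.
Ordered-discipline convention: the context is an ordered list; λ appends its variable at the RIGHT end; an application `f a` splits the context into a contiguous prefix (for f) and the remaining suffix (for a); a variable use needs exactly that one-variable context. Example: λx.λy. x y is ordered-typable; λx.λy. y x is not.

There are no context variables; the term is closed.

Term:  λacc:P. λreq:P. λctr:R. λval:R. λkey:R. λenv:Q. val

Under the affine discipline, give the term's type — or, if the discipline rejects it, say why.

term : P → P → R → R → R → Q → R
variable uses: acc (λ-bound)=0, req (λ-bound)=0, ctr (λ-bound)=0, val (λ-bound)=1, key (λ-bound)=0, env (λ-bound)=0
use order (left to right): val
typing: ✓ — P → P → R → R → R → Q → R
summary: ordered ✗; linear ✗; affine ✓; relevant ✗; unrestricted ✓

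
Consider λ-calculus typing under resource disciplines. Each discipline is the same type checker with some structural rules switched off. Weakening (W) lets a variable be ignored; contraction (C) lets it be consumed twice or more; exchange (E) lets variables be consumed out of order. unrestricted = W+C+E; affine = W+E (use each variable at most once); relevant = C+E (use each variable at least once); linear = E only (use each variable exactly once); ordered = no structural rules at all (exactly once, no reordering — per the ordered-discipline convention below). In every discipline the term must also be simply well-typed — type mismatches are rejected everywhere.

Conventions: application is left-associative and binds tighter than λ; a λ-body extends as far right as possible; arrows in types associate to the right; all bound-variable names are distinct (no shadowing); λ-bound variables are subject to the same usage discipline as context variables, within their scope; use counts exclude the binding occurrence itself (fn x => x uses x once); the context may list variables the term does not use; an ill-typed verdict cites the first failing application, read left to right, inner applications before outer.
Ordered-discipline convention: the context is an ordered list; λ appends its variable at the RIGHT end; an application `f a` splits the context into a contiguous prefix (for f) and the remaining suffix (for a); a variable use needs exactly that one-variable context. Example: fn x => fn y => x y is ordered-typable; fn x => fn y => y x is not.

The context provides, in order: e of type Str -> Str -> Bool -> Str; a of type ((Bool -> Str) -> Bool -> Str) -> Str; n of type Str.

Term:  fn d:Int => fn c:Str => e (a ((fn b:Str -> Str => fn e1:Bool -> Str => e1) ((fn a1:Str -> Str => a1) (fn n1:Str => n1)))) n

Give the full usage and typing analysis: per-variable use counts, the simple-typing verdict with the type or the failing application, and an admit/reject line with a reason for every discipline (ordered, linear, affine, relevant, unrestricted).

counts: e: 1; a: 1; n: 1; d [bound]: 0; c [bound]: 0; b [bound]: 0; e1 [bound]: 1; a1 [bound]: 1; n1 [bound]: 1
left-to-right use order: e, a, e1, a1, n1, n
typing: ✓ — Int -> Str -> Bool -> Str
ordered: ✗, unused: d, c, b — weakening required
linear: ✗, unused: d, c, b — weakening required
affine: ✓, no duplicate uses among e, a, n, d, c, b, e1, a1, n1
relevant: ✗, unused: d, c, b — weakening required
unrestricted: ✓, simply typable at Int -> Str -> Bool -> Str; W, C, E all held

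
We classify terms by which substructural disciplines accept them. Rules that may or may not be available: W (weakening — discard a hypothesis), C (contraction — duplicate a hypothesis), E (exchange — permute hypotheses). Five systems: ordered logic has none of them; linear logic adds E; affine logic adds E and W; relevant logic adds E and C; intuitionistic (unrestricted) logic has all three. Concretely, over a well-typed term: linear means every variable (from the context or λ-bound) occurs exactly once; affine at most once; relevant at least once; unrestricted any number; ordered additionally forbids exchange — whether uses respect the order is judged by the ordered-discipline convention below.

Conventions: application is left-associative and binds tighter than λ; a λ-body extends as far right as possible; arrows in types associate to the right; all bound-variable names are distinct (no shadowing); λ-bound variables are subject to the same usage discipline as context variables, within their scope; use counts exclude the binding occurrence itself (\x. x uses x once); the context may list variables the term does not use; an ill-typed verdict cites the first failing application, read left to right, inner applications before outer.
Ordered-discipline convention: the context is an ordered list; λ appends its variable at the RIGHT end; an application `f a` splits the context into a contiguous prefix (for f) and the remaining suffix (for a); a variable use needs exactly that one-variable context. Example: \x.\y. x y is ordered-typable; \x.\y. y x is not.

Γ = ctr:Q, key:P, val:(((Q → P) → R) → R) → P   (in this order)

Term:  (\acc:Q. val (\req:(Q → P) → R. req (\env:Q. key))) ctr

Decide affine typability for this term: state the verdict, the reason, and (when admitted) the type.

yes — ctr, key, val, acc, req, env: no repeats, contraction unneeded; term : P
usage: ctr=1; key=1; val=1; acc (λ-bound)=0; req (λ-bound)=1; env (λ-bound)=0
order of uses: val, req, key, ctr
typing: well-typed at P
across the five disciplines: ordered ✗ | linear ✗ | affine ✓ | relevant ✗ | unrestricted ✓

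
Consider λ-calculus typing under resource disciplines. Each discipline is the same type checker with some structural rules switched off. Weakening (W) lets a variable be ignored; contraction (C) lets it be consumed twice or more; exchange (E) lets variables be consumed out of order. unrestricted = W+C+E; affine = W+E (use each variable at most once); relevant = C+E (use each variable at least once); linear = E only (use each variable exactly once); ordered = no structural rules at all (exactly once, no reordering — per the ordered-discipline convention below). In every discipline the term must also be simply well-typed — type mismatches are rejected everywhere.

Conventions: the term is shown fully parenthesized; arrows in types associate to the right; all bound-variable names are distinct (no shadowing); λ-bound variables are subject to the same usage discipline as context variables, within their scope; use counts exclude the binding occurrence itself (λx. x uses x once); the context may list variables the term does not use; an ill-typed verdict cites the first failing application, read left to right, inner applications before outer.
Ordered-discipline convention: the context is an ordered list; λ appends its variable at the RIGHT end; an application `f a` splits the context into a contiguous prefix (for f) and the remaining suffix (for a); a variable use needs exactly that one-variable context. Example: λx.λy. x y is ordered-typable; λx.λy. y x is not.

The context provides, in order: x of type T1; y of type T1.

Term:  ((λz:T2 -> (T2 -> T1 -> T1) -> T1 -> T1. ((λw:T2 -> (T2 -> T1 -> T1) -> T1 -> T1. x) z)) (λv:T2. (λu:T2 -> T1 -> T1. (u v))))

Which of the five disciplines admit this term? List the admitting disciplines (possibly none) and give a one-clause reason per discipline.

accepted by: affine, unrestricted
usage: x ×1, y ×0, z [bound] ×1, w [bound] ×0, v [bound] ×1, u [bound] ×1
order of uses: x, z, u, v
typing: the term checks, with type T1
ordered: ✗ — unused: y, w — weakening required
linear: ✗ — unused: y, w — weakening required
affine: ✓ — no duplicate uses among x, y, z, w, v, u
relevant: ✗ — unused: y, w — weakening required
unrestricted: ✓ — type-checks (T1) and nothing is barred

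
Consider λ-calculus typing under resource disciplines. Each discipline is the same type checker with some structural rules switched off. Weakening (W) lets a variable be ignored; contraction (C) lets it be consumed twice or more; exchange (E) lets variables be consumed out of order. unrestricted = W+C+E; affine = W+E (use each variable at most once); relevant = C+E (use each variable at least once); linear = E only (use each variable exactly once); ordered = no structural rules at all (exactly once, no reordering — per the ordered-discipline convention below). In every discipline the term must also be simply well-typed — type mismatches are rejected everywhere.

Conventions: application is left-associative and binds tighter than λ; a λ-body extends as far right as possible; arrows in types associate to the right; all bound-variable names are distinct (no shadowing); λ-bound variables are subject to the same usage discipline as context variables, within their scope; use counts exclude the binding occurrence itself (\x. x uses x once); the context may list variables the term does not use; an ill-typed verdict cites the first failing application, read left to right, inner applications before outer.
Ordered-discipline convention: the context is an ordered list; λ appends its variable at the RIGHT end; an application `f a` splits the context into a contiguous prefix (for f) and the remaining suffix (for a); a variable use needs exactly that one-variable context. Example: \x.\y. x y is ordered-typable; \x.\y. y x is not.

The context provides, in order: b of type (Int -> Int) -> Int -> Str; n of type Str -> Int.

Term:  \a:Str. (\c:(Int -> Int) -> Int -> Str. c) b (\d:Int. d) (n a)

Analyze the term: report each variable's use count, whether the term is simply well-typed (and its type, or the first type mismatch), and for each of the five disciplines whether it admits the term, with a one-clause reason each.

usage: b: 1×; n: 1×; a (bound): 1×; c (bound): 1×; d (bound): 1×
order of uses: c, b, d, n, a
typing: ✓ — Str -> Str
ordered: ✓ — single-use (b, n, a, c, d), ordered derivation ok
linear: ✓ — each of b, n, a, c, d used exactly once
affine: ✓ — at most one use each (b, n, a, c, d)
relevant: ✓ — b, n, a, c, d: all used, weakening unneeded
unrestricted: ✓ — type-checks (Str -> Str) and nothing is barred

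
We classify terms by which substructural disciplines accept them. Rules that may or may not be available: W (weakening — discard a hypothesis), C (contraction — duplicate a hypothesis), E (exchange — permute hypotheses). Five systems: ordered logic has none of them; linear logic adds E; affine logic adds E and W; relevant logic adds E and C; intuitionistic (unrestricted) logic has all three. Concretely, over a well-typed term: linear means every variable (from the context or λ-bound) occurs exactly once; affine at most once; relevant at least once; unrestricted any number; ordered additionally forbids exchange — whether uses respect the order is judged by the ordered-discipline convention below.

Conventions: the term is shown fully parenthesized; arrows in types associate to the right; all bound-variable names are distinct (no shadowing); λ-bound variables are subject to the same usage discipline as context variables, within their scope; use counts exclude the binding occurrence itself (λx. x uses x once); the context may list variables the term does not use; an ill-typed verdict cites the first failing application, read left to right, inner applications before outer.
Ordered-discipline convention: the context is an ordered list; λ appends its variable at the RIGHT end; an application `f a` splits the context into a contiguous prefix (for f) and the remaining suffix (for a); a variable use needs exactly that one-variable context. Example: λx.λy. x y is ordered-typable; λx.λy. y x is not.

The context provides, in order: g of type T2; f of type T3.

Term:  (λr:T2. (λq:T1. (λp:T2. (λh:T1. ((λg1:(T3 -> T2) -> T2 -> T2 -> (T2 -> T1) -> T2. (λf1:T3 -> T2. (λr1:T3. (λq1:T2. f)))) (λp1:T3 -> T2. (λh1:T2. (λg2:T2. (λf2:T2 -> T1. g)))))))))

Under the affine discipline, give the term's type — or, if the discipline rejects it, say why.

term : T2 -> T1 -> T2 -> T1 -> (T3 -> T2) -> T3 -> T2 -> T3
usage: g ×1; f ×1; r [bound] ×0; q [bound] ×0; p [bound] ×0; h [bound] ×0; g1 [bound] ×0; f1 [bound] ×0; r1 [bound] ×0; q1 [bound] ×0; p1 [bound] ×0; h1 [bound] ×0; g2 [bound] ×0; f2 [bound] ×0
use order (left to right): f, g
typing: the term checks, with type T2 -> T1 -> T2 -> T1 -> (T3 -> T2) -> T3 -> T2 -> T3
all disciplines: ordered ✗; linear ✗; affine ✓; relevant ✗; unrestricted ✓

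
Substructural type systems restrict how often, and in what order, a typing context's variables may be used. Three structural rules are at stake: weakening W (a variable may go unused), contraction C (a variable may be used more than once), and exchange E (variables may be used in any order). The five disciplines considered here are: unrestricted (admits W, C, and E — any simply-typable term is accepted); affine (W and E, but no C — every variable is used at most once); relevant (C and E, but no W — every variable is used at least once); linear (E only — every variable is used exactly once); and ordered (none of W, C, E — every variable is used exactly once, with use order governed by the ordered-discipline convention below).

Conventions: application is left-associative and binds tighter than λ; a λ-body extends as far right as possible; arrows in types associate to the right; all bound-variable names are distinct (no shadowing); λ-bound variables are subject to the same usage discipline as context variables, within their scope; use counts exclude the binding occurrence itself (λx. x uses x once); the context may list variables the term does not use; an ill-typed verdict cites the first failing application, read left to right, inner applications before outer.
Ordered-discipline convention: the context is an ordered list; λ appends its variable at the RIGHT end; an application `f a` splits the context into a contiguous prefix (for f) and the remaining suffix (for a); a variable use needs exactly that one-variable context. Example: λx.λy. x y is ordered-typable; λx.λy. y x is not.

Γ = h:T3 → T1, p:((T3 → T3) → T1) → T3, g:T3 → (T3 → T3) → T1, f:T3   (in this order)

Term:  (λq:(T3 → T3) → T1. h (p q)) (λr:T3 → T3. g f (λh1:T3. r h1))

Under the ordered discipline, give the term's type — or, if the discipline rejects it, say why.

term : T1
use counts: h: 1×; p: 1×; g: 1×; f: 1×; q (λ-bound): 1×; r (λ-bound): 1×; h1 (λ-bound): 1×
uses in reading order: h, p, q, g, f, r, h1
typing: well-typed at T1
across the five disciplines: ordered ✓ | linear ✓ | affine ✓ | relevant ✓ | unrestricted ✓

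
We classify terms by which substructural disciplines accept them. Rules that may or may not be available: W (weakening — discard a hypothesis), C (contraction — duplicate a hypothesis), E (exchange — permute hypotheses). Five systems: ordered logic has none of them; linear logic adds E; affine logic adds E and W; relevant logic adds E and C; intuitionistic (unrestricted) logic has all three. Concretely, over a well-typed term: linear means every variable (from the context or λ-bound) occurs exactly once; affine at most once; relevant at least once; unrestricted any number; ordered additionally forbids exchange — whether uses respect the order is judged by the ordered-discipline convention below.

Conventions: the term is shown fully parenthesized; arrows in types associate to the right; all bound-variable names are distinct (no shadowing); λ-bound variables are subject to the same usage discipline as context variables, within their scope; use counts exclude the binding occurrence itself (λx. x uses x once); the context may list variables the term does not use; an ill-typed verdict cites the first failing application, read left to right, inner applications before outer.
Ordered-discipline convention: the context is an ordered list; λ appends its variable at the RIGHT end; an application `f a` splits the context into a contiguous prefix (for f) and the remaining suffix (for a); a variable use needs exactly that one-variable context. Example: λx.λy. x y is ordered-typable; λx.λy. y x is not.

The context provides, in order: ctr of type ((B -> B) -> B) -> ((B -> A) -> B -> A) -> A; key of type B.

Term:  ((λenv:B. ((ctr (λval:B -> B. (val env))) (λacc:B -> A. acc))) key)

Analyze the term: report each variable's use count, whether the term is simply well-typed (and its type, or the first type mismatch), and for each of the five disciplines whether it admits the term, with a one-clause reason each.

use counts: ctr: 1, key: 1, env (bound): 1, val (bound): 1, acc (bound): 1
left-to-right use order: ctr, val, env, acc, key
typing: well-typed at A
ordered: ✗, no ordered split (uses run ctr, val, env, acc, key)
linear: ✓, ctr, key, env, val, acc: one use apiece
affine: ✓, none of ctr, key, env, val, acc used more than once
relevant: ✓, every one of ctr, key, env, val, acc appears
unrestricted: ✓, well-typed at A; no restrictions here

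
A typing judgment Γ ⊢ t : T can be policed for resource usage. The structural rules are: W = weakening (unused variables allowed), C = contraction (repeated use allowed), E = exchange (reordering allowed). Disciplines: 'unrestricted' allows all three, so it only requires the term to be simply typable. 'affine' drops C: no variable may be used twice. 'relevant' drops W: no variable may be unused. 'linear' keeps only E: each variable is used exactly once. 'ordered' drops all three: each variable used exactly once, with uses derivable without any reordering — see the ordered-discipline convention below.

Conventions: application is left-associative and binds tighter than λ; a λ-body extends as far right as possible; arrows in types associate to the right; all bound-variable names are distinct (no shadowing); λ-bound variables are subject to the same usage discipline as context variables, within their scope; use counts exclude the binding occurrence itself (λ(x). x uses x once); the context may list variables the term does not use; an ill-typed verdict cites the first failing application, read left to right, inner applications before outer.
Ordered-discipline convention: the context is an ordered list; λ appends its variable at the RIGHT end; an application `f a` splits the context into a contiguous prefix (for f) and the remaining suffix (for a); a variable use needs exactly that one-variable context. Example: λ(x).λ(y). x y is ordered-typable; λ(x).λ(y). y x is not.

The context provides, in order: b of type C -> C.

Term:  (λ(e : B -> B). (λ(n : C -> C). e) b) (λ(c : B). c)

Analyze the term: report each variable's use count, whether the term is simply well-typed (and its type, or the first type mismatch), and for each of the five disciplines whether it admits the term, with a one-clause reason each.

use counts: b=1; e (λ-bound)=1; n (λ-bound)=0; c (λ-bound)=1
uses in reading order: e, b, c
typing: the term checks, with type B -> B
ordered: ✗, needs weakening: n unused
linear: ✗, needs weakening: n unused
affine: ✓, b, e, n, c: no repeats, contraction unneeded
relevant: ✗, needs weakening: n unused
unrestricted: ✓, typability at B -> B is all that's needed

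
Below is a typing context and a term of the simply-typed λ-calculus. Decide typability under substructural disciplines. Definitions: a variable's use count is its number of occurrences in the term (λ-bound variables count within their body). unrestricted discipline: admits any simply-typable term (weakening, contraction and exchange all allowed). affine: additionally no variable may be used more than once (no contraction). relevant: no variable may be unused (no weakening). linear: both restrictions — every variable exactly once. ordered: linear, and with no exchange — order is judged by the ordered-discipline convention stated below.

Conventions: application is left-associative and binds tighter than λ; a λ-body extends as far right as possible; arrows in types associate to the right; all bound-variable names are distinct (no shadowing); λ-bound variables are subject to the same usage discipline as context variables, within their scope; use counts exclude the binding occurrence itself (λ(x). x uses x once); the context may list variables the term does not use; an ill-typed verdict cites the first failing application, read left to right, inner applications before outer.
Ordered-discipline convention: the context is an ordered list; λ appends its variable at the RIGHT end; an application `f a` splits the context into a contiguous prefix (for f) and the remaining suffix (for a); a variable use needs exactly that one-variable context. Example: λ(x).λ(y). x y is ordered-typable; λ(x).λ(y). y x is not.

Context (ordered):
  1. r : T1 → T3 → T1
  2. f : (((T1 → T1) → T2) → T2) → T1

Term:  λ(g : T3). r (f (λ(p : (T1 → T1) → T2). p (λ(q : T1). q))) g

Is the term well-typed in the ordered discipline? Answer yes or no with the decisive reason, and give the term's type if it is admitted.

yes — one use each (r, f, g, p, q); ordered split holds; term : T3 → T1
usage: r=1; f=1; g (bound)=1; p (bound)=1; q (bound)=1
order of uses: r, f, p, q, g
typing: well-typed at T3 → T1
per-discipline verdicts: ordered ✓, linear ✓, affine ✓, relevant ✓, unrestricted ✓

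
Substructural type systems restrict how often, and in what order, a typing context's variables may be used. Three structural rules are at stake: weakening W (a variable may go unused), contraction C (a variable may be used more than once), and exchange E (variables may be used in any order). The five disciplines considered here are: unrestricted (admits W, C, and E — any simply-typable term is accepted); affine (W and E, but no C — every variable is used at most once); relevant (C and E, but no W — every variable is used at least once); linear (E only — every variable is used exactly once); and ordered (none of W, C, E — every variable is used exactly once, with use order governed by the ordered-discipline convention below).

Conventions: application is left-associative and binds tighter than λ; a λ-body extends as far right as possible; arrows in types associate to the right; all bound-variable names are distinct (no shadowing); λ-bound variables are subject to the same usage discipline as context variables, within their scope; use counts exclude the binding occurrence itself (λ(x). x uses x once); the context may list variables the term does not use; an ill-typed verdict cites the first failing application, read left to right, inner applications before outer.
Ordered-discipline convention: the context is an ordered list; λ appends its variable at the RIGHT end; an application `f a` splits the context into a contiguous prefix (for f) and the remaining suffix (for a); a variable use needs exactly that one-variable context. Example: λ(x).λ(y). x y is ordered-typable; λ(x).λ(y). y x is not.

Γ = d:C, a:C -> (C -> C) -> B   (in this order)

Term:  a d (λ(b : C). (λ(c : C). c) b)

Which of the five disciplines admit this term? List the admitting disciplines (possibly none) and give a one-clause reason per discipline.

admitting disciplines: linear, affine, relevant, unrestricted
counts: d=1, a=1, b [bound]=1, c [bound]=1
left-to-right use order: a, d, c, b
typing: the term checks, with type B
ordered: ✗ — needs exchange: uses follow a, d, c, b
linear: ✓ — exactly-once usage across d, a, b, c
affine: ✓ — none of d, a, b, c used more than once
relevant: ✓ — at least one use each (d, a, b, c)
unrestricted: ✓ — typability at B is all that's needed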